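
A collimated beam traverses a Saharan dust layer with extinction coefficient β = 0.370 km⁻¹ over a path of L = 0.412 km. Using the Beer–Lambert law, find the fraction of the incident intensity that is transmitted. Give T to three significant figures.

0.859

τ = β·L = 0.370 × 0.412 = 0.1524.
T = exp(−0.1524) = 0.8586.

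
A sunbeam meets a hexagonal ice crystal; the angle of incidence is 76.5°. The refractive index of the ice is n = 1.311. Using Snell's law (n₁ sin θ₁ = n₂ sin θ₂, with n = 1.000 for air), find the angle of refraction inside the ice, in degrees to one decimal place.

47.9°

Snell: sin θ_r = sin θ_i / n = sin 76.5° / 1.311 = 0.9724 / 1.311 = 0.7417.
θ_r = arcsin(0.7417) = 47.88°.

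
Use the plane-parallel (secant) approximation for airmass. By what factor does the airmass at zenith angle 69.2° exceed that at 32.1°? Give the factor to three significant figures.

X(69.2°)/X(32.1°) = sec 69.2° / sec 32.1° = cos 32.1° / cos 69.2° = 0.8471/0.3551 = 2.3855.

2.39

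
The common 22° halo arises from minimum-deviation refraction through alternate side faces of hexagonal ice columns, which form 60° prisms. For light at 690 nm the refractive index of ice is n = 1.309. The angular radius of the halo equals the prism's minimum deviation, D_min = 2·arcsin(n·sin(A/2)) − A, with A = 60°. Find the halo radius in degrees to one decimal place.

21.8°

n·sin(A/2) = 1.309 × sin 30° = 1.309 × 0.5000 = 0.6545.
D_min = 2·arcsin(0.6545) − 60° = 2 × 40.882° − 60° = 21.763°.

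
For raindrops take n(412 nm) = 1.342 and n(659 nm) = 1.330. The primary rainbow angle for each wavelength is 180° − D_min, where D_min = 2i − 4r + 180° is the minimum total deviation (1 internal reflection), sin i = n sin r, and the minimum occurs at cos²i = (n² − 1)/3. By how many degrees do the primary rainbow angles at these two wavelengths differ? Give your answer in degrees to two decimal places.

At 412 nm (n = 1.342): cos²i = 0.26699 → i = 58.888°, r = 39.641°, D_min = 139.213°, rainbow angle = 40.787°.
At 659 nm (n = 1.330): cos²i = 0.25630 → i = 59.585°, r = 40.422°, D_min = 137.484°, rainbow angle = 42.516°.
Angular width = |40.787° − 42.516°| = 1.729°.

1.73°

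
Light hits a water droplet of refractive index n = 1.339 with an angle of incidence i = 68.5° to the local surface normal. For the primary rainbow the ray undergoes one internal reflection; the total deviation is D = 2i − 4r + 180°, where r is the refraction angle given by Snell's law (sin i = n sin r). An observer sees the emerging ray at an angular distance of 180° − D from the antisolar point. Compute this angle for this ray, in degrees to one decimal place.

39.1°

sin r = sin 68.5° / 1.339 = 0.9304/1.339 = 0.6949; r = 44.02°.
D = 2·68.5° − 4·44.02° + 180° = 137.00° − 176.06° + 180° = 140.94°.
Angle from antisolar point = 180° − D = 39.06°.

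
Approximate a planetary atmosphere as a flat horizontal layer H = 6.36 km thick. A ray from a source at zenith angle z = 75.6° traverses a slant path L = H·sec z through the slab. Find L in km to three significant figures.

sec z = 1/cos 75.6° = 4.0211.
L = 6.36 × 4.0211 = 25.574 km.

25.6 km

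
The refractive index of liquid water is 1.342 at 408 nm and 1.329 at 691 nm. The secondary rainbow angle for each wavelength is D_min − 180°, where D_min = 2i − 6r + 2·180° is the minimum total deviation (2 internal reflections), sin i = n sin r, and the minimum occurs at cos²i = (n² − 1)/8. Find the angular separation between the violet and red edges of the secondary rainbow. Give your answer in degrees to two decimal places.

3.39°

At 408 nm (n = 1.342): cos²i = 0.10012 → i = 71.554°, r = 44.981°, D_min = 233.222°, rainbow angle = 53.222°.
At 691 nm (n = 1.329): cos²i = 0.09578 → i = 71.972°, r = 45.685°, D_min = 229.837°, rainbow angle = 49.837°.
Angular width = |53.222° − 49.837°| = 3.385°.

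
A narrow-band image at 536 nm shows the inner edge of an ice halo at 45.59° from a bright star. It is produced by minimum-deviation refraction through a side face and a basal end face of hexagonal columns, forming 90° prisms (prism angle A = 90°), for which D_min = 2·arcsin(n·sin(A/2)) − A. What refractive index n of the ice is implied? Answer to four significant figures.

1.309

Rearranging: n = sin((D_min + A)/2) / sin(A/2).
(D_min + A)/2 = (45.59° + 90°)/2 = 67.795°.
n = sin 67.795° / sin 45° = 0.9258 / 0.7071 = 1.3093.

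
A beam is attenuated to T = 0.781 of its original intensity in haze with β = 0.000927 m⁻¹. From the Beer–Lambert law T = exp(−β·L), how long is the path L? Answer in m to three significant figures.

Beer–Lambert: T = exp(−βL) ⇒ L = −ln(T)/β = −ln(0.781)/0.000927 = 0.2472/0.000927 = 266.6 m.

267 m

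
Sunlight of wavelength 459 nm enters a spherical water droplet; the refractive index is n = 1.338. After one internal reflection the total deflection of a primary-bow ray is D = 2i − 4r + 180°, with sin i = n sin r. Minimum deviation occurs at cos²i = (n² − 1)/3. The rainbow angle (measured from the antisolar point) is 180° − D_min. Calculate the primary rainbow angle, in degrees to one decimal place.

cos²i = (1.79024 − 1)/3 = 0.26341; i = arccos(0.51324) = 59.120°.
sin r = sin 59.120°/1.338 = 0.64144; r = 39.899°.
D_min = 2·59.120° − 4·39.899° + 180° = 138.643°.
Rainbow angle = 180° − D_min = 41.357°.

41.4°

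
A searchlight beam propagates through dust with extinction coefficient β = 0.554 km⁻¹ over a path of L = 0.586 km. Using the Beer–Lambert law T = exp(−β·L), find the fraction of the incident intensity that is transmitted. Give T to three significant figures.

τ = β·L = 0.554 × 0.586 = 0.3246.
T = exp(−0.3246) = 0.7228.

0.723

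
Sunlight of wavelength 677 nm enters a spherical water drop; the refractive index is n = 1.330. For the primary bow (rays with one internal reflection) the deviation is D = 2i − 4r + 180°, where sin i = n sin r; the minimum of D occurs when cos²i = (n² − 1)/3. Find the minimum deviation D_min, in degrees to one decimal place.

137.5°

cos²i = (1.76890 − 1)/3 = 0.25630; i = arccos(0.50626) = 59.585°.
sin r = sin 59.585°/1.330 = 0.64841; r = 40.422°.
D_min = 2·59.585° − 4·40.422° + 180° = 137.484°.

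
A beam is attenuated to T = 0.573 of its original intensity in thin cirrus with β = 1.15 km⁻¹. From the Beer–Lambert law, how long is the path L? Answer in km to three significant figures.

Beer–Lambert: T = exp(−βL) ⇒ L = −ln(T)/β = −ln(0.573)/1.15 = 0.5569/1.15 = 0.4842 km.

0.484 km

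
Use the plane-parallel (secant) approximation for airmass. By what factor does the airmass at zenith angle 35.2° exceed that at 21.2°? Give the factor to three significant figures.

1.14

X(35.2°)/X(21.2°) = sec 35.2° / sec 21.2° = cos 21.2° / cos 35.2° = 0.9323/0.8171 = 1.1410.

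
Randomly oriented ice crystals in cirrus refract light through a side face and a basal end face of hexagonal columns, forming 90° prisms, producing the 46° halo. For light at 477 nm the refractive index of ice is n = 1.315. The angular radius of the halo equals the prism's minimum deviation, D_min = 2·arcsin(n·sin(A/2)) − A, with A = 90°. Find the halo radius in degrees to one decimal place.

46.8°

n·sin(A/2) = 1.315 × sin 45° = 1.315 × 0.7071 = 0.9298.
D_min = 2·arcsin(0.9298) − 90° = 2 × 68.411° − 90° = 46.821°.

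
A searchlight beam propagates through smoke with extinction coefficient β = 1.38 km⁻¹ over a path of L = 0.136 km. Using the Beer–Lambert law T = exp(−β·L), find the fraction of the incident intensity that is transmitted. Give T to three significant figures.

τ = β·L = 1.38 × 0.136 = 0.1877.
T = exp(−0.1877) = 0.8289.

0.829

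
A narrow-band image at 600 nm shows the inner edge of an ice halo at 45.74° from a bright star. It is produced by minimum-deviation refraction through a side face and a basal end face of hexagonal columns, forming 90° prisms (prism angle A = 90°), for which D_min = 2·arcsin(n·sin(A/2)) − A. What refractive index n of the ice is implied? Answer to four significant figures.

Rearranging: n = sin((D_min + A)/2) / sin(A/2).
(D_min + A)/2 = (45.74° + 90°)/2 = 67.870°.
n = sin 67.870° / sin 45° = 0.9263 / 0.7071 = 1.3100.

1.310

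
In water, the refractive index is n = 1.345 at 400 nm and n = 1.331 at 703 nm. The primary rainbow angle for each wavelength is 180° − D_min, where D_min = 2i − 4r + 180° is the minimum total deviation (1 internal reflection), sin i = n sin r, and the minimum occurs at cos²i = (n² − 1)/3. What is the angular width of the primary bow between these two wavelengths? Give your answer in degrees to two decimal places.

2.01°

At 400 nm (n = 1.345): cos²i = 0.26967 → i = 58.715°, r = 39.448°, D_min = 139.635°, rainbow angle = 40.365°.
At 703 nm (n = 1.331): cos²i = 0.25719 → i = 59.527°, r = 40.356°, D_min = 137.630°, rainbow angle = 42.370°.
Angular width = |40.365° − 42.370°| = 2.005°.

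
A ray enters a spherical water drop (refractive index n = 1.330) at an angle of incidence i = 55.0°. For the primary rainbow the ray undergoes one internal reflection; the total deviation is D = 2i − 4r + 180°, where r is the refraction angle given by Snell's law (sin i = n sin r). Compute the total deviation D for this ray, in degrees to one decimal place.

137.9°

sin r = sin 55.0° / 1.330 = 0.8192/1.330 = 0.6159; r = 38.02°.
D = 2·55.0° − 4·38.02° + 180° = 110.00° − 152.07° + 180° = 137.93°.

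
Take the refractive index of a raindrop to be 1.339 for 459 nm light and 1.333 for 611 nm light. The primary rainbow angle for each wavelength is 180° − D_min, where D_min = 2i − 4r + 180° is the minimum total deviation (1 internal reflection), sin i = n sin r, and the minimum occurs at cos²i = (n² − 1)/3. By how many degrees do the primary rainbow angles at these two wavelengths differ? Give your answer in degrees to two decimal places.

At 459 nm (n = 1.339): cos²i = 0.26431 → i = 59.062°, r = 39.834°, D_min = 138.786°, rainbow angle = 41.214°.
At 611 nm (n = 1.333): cos²i = 0.25896 → i = 59.410°, r = 40.225°, D_min = 137.922°, rainbow angle = 42.078°.
Angular width = |41.214° − 42.078°| = 0.865°.

0.86°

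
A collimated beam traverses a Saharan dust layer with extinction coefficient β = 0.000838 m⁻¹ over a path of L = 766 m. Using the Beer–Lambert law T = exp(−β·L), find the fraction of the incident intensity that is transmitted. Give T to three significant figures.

0.526

τ = β·L = 0.000838 × 766 = 0.6419.
T = exp(−0.6419) = 0.5263.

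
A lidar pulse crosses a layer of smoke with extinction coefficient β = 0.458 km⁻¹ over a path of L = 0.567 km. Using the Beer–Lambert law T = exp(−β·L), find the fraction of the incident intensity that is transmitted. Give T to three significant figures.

τ = β·L = 0.458 × 0.567 = 0.2597.
T = exp(−0.2597) = 0.7713.

0.771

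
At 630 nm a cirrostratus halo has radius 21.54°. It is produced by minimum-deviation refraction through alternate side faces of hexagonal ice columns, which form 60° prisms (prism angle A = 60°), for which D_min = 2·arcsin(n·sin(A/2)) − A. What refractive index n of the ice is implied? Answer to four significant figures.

1.306

Rearranging: n = sin((D_min + A)/2) / sin(A/2).
(D_min + A)/2 = (21.54° + 60°)/2 = 40.770°.
n = sin 40.770° / sin 30° = 0.6530 / 0.5000 = 1.3060.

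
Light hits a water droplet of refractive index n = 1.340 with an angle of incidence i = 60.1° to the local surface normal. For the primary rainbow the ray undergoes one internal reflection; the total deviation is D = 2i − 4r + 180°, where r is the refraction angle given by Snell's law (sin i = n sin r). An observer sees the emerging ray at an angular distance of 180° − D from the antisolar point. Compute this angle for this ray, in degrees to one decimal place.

sin r = sin 60.1° / 1.340 = 0.8669/1.340 = 0.6469; r = 40.31°.
D = 2·60.1° − 4·40.31° + 180° = 120.20° − 161.24° + 180° = 138.96°.
Angle from antisolar point = 180° − D = 41.04°.

41.0°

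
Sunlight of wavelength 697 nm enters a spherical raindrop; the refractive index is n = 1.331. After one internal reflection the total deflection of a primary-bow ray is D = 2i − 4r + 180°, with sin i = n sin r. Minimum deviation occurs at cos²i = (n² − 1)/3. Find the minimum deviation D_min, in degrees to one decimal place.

cos²i = (1.77156 − 1)/3 = 0.25719; i = arccos(0.50714) = 59.527°.
sin r = sin 59.527°/1.331 = 0.64753; r = 40.356°.
D_min = 2·59.527° − 4·40.356° + 180° = 137.630°.

137.6°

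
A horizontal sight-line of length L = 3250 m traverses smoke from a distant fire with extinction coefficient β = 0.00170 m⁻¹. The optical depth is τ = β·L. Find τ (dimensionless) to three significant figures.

τ = β·L = 0.00170 × 3250 = 5.5250.

5.52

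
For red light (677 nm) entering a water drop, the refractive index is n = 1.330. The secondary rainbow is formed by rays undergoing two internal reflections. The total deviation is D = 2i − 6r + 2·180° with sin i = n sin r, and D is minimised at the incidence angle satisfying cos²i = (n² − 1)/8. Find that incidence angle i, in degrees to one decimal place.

71.9°

cos²i = (1.330² − 1)/8 = (1.76890 − 1)/8 = 0.09611.
cos i = 0.31002, so i = 71.940°.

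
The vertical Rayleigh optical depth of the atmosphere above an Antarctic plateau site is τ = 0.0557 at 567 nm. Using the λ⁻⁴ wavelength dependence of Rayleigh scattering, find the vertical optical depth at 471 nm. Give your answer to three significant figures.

0.117

τ(471 nm) = τ(567 nm) × (567/471)⁴ = 0.0557 × (1.2038)⁴ = 0.0557 × 2.1001 = 0.1170.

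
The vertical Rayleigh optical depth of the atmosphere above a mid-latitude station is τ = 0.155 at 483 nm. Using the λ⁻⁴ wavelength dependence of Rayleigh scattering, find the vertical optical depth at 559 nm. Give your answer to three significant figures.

0.0864

τ(559 nm) = τ(483 nm) × (483/559)⁴ = 0.155 × (0.8640)⁴ = 0.155 × 0.5574 = 0.0864.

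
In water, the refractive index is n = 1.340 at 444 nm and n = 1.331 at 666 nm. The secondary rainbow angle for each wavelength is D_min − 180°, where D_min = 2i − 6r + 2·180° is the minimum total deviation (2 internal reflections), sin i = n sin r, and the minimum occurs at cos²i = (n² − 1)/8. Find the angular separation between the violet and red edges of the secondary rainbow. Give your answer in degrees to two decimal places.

2.34°

At 444 nm (n = 1.340): cos²i = 0.09945 → i = 71.618°, r = 45.088°, D_min = 232.709°, rainbow angle = 52.709°.
At 666 nm (n = 1.331): cos²i = 0.09645 → i = 71.907°, r = 45.575°, D_min = 230.365°, rainbow angle = 50.365°.
Angular width = |52.709° − 50.365°| = 2.344°.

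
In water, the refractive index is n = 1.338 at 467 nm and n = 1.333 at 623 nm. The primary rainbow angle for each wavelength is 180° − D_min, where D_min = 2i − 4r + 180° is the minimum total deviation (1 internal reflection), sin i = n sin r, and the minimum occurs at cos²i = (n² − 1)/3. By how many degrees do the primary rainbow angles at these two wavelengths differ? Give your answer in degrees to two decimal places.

0.72°

At 467 nm (n = 1.338): cos²i = 0.26341 → i = 59.120°, r = 39.899°, D_min = 138.643°, rainbow angle = 41.357°.
At 623 nm (n = 1.333): cos²i = 0.25896 → i = 59.410°, r = 40.225°, D_min = 137.922°, rainbow angle = 42.078°.
Angular width = |41.357° − 42.078°| = 0.722°.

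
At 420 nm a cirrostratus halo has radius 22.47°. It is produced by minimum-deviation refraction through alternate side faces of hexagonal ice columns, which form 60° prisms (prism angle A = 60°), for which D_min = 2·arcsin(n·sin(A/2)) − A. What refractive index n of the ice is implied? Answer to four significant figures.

1.318

Rearranging: n = sin((D_min + A)/2) / sin(A/2).
(D_min + A)/2 = (22.47° + 60°)/2 = 41.235°.
n = sin 41.235° / sin 30° = 0.6591 / 0.5000 = 1.3183.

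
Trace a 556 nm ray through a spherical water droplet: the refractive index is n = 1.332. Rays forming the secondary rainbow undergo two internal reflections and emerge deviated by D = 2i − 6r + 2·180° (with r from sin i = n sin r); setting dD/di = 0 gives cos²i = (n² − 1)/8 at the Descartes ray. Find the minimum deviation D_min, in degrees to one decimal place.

230.6°

cos²i = (1.77422 − 1)/8 = 0.09678; i = arccos(0.31109) = 71.875°.
sin r = sin 71.875°/1.332 = 0.71350; r = 45.520°.
D_min = 2·71.875° − 6·45.520° + 360° = 230.628°.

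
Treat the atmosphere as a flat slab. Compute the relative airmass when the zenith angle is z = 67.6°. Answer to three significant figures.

X = sec z = 1/cos 67.6° = 1/0.3811 = 2.6242.

2.62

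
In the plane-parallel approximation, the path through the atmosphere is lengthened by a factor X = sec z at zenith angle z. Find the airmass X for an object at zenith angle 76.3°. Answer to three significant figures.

4.22

X = sec z = 1/cos 76.3° = 1/0.2368 = 4.2223.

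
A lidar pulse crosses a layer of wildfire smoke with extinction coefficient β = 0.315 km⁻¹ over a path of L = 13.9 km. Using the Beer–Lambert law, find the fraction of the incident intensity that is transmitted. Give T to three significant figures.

0.0125

τ = β·L = 0.315 × 13.9 = 4.3785.
T = exp(−4.3785) = 0.0125.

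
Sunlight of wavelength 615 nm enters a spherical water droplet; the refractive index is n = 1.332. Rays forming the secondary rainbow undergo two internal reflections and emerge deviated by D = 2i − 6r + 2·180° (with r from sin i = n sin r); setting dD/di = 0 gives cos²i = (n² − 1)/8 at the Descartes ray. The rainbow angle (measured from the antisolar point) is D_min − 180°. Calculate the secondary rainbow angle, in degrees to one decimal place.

50.6°

cos²i = (1.77422 − 1)/8 = 0.09678; i = arccos(0.31109) = 71.875°.
sin r = sin 71.875°/1.332 = 0.71350; r = 45.520°.
D_min = 2·71.875° − 6·45.520° + 360° = 230.628°.
Rainbow angle = D_min − 180° = 50.628°.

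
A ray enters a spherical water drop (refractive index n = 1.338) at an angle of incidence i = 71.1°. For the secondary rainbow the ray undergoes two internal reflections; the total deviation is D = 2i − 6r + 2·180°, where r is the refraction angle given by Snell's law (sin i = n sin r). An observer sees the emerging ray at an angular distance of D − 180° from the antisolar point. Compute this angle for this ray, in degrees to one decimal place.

52.2°

sin r = sin 71.1° / 1.338 = 0.9461/1.338 = 0.7071; r = 45.00°.
D = 2·71.1° − 6·45.00° + 2·180° = 142.20° − 269.99° + 360° = 232.21°.
Angle from antisolar point = D − 180° = 52.21°.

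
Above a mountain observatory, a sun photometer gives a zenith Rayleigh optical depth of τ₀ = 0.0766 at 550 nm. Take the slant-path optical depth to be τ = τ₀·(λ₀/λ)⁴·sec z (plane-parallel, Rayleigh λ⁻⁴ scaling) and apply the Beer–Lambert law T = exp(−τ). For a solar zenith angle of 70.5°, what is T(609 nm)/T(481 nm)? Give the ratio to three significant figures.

Airmass: sec 70.5° = 2.9957.
τ(609 nm) = 0.0766 × (550/609)⁴ × 2.9957 = 0.0766 × 0.6652 × 2.9957 = 0.1527.
τ(481 nm) = 0.0766 × (550/481)⁴ × 2.9957 = 0.0766 × 1.7095 × 2.9957 = 0.3923.
T(609)/T(481) = exp(τ_B − τ_A) = exp(0.2396) = 1.2708.

1.27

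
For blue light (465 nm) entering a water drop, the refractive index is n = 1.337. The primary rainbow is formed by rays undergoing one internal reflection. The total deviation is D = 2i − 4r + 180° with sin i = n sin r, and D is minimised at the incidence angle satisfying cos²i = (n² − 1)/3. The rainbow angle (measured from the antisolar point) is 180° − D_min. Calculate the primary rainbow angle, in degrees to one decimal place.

cos²i = (1.78757 − 1)/3 = 0.26252; i = arccos(0.51237) = 59.178°.
sin r = sin 59.178°/1.337 = 0.64231; r = 39.964°.
D_min = 2·59.178° − 4·39.964° + 180° = 138.500°.
Rainbow angle = 180° − D_min = 41.500°.

41.5°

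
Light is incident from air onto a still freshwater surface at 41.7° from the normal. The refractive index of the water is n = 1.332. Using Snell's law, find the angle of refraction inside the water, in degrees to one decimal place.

Snell: sin θ_r = sin θ_i / n = sin 41.7° / 1.332 = 0.6652 / 1.332 = 0.4994.
θ_r = arcsin(0.4994) = 29.96°.

30.0°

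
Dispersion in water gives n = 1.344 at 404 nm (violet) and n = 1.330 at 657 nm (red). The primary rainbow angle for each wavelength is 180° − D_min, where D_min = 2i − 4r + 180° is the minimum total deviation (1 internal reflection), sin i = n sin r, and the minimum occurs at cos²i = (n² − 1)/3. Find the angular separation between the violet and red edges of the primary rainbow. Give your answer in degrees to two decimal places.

2.01°

At 404 nm (n = 1.344): cos²i = 0.26878 → i = 58.772°, r = 39.512°, D_min = 139.495°, rainbow angle = 40.505°.
At 657 nm (n = 1.330): cos²i = 0.25630 → i = 59.585°, r = 40.422°, D_min = 137.484°, rainbow angle = 42.516°.
Angular width = |40.505° − 42.516°| = 2.011°.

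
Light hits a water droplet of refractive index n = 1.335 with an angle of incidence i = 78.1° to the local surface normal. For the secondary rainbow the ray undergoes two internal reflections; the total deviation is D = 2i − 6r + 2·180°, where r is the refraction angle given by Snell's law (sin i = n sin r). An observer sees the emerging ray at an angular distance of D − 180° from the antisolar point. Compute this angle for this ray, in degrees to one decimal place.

sin r = sin 78.1° / 1.335 = 0.9785/1.335 = 0.7330; r = 47.14°.
D = 2·78.1° − 6·47.14° + 2·180° = 156.20° − 282.81° + 360° = 233.39°.
Angle from antisolar point = D − 180° = 53.39°.

53.4°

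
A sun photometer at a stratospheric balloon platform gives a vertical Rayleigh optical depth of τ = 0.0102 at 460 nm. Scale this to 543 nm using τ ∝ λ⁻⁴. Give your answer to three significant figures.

0.00525

τ(543 nm) = τ(460 nm) × (460/543)⁴ = 0.0102 × (0.8471)⁴ = 0.0102 × 0.5150 = 0.0053.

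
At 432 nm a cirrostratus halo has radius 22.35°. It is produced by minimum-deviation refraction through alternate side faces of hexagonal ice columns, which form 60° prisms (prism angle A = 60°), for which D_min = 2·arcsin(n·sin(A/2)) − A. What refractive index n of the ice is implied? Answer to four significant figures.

Rearranging: n = sin((D_min + A)/2) / sin(A/2).
(D_min + A)/2 = (22.35° + 60°)/2 = 41.175°.
n = sin 41.175° / sin 30° = 0.6584 / 0.5000 = 1.3167.

1.317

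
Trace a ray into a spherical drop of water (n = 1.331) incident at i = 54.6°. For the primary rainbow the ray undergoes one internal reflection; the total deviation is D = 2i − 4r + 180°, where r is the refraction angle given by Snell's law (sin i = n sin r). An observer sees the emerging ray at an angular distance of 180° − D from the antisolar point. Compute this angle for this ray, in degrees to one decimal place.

sin r = sin 54.6° / 1.331 = 0.8151/1.331 = 0.6124; r = 37.76°.
D = 2·54.6° − 4·37.76° + 180° = 109.20° − 151.06° + 180° = 138.14°.
Angle from antisolar point = 180° − D = 41.86°.

41.9°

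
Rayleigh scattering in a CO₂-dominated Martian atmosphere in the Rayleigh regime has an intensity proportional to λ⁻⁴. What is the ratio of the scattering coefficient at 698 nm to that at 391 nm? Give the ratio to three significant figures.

0.0985

Rayleigh scattering ∝ λ⁻⁴, so the ratio of coefficients is the inverse fourth power of the wavelength ratio.
σ(698)/σ(391) = (391/698)⁴ = (0.5602)⁴ = 0.09847.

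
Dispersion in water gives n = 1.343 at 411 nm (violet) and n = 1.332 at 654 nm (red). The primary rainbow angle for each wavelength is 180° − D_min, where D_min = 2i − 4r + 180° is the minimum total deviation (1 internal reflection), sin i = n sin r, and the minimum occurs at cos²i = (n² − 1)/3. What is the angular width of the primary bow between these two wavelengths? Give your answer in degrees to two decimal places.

1.58°

At 411 nm (n = 1.343): cos²i = 0.26788 → i = 58.830°, r = 39.577°, D_min = 139.354°, rainbow angle = 40.646°.
At 654 nm (n = 1.332): cos²i = 0.25807 → i = 59.469°, r = 40.290°, D_min = 137.776°, rainbow angle = 42.224°.
Angular width = |40.646° − 42.224°| = 1.578°.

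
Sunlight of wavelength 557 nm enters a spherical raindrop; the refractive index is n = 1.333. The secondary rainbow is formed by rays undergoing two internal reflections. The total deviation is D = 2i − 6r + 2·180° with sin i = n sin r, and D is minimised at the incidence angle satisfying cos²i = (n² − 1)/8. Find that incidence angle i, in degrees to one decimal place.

71.8°

cos²i = (1.333² − 1)/8 = (1.77689 − 1)/8 = 0.09711.
cos i = 0.31163, so i = 71.843°.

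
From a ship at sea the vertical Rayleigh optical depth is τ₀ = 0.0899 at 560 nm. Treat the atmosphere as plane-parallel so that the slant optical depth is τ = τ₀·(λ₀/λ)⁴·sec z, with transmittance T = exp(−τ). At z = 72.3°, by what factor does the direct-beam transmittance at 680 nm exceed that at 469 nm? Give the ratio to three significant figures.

Airmass: sec 72.3° = 3.2891.
τ(680 nm) = 0.0899 × (560/680)⁴ × 3.2891 = 0.0899 × 0.4600 × 3.2891 = 0.1360.
τ(469 nm) = 0.0899 × (560/469)⁴ × 3.2891 = 0.0899 × 2.0326 × 3.2891 = 0.6010.
T(680)/T(469) = exp(τ_B − τ_A) = exp(0.4650) = 1.5921.

1.59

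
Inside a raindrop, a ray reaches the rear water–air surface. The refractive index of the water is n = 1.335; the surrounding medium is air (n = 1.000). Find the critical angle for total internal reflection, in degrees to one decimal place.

sin θ_c = n_air / n = 1.000 / 1.335 = 0.7491.
θ_c = arcsin(0.7491) = 48.51°.

48.5°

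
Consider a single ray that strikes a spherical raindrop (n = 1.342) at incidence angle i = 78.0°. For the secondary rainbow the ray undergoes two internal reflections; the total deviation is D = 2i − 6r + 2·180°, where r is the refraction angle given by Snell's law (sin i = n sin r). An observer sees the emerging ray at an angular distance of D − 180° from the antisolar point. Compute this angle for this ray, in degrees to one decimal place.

sin r = sin 78.0° / 1.342 = 0.9781/1.342 = 0.7289; r = 46.79°.
D = 2·78.0° − 6·46.79° + 2·180° = 156.00° − 280.75° + 360° = 235.25°.
Angle from antisolar point = D − 180° = 55.25°.

55.2°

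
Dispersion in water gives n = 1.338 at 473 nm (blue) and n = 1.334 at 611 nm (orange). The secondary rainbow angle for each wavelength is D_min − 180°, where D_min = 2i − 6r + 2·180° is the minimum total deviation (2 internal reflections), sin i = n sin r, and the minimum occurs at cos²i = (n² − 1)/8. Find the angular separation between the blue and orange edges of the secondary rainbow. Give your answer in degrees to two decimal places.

At 473 nm (n = 1.338): cos²i = 0.09878 → i = 71.682°, r = 45.195°, D_min = 232.193°, rainbow angle = 52.193°.
At 611 nm (n = 1.334): cos²i = 0.09744 → i = 71.810°, r = 45.411°, D_min = 231.153°, rainbow angle = 51.153°.
Angular width = |52.193° − 51.153°| = 1.040°.

1.04°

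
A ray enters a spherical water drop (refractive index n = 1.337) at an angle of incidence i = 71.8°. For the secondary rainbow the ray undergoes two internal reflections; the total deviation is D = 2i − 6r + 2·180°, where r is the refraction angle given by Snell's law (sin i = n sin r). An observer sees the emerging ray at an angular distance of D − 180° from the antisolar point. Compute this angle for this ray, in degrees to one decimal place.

51.9°

sin r = sin 71.8° / 1.337 = 0.9500/1.337 = 0.7105; r = 45.28°.
D = 2·71.8° − 6·45.28° + 2·180° = 143.60° − 271.67° + 360° = 231.93°.
Angle from antisolar point = D − 180° = 51.93°.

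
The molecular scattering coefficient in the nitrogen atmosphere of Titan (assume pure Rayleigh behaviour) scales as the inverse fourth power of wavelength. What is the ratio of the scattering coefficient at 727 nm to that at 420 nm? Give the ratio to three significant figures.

0.111

Rayleigh scattering ∝ λ⁻⁴, so the ratio of coefficients is the inverse fourth power of the wavelength ratio.
σ(727)/σ(420) = (420/727)⁴ = (0.5777)⁴ = 0.1114.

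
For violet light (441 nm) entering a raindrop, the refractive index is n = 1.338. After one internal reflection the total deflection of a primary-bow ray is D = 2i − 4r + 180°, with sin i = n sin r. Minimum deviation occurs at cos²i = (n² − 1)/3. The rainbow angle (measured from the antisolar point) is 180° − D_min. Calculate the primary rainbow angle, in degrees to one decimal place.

41.4°

cos²i = (1.79024 − 1)/3 = 0.26341; i = arccos(0.51324) = 59.120°.
sin r = sin 59.120°/1.338 = 0.64144; r = 39.899°.
D_min = 2·59.120° − 4·39.899° + 180° = 138.643°.
Rainbow angle = 180° − D_min = 41.357°.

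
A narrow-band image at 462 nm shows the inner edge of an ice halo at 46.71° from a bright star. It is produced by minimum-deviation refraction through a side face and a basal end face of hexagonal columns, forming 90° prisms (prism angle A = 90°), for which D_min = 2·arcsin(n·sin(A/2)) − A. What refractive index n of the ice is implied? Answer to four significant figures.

Rearranging: n = sin((D_min + A)/2) / sin(A/2).
(D_min + A)/2 = (46.71° + 90°)/2 = 68.355°.
n = sin 68.355° / sin 45° = 0.9295 / 0.7071 = 1.3145.

1.314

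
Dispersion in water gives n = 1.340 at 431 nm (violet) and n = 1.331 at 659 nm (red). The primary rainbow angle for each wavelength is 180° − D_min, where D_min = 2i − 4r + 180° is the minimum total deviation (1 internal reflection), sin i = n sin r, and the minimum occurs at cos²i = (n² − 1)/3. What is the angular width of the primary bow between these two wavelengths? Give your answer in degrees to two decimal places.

1.30°

At 431 nm (n = 1.340): cos²i = 0.26520 → i = 59.004°, r = 39.770°, D_min = 138.929°, rainbow angle = 41.071°.
At 659 nm (n = 1.331): cos²i = 0.25719 → i = 59.527°, r = 40.356°, D_min = 137.630°, rainbow angle = 42.370°.
Angular width = |41.071° − 42.370°| = 1.299°.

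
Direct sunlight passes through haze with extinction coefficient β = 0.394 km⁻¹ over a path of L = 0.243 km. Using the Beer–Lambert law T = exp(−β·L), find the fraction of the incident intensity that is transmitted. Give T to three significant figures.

τ = β·L = 0.394 × 0.243 = 0.0957.
T = exp(−0.0957) = 0.9087.

0.909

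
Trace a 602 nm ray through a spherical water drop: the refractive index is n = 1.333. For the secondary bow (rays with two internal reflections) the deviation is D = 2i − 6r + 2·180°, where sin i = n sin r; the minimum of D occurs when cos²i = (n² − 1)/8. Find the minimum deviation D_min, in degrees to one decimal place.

230.9°

cos²i = (1.77689 − 1)/8 = 0.09711; i = arccos(0.31163) = 71.843°.
sin r = sin 71.843°/1.333 = 0.71283; r = 45.466°.
D_min = 2·71.843° − 6·45.466° + 360° = 230.891°.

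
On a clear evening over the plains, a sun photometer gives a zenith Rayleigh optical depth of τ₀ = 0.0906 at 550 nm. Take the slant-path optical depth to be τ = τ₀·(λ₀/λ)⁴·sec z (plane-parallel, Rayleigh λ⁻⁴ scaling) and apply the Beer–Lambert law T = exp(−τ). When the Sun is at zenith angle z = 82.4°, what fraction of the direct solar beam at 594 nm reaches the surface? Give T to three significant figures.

0.604

sec 82.4° = 7.5611.
τ = 0.0906 × (550/594)⁴ × 7.5611 = 0.0906 × 0.7350 × 7.5611 = 0.5035.
T = exp(−0.5035) = 0.6044.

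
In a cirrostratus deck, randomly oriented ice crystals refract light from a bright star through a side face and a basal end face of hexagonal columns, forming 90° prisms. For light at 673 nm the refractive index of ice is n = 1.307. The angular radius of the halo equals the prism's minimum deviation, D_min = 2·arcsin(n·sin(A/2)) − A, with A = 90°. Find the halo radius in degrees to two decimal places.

n·sin(A/2) = 1.307 × sin 45° = 1.307 × 0.7071 = 0.9242.
D_min = 2·arcsin(0.9242) − 90° = 2 × 67.546° − 90° = 45.093°.

45.09°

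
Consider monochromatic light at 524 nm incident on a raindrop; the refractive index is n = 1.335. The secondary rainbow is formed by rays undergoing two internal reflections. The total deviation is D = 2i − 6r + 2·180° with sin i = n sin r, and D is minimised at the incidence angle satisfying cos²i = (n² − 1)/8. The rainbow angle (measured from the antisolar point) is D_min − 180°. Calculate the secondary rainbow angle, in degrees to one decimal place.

51.4°

cos²i = (1.78222 − 1)/8 = 0.09778; i = arccos(0.31269) = 71.778°.
sin r = sin 71.778°/1.335 = 0.71150; r = 45.357°.
D_min = 2·71.778° − 6·45.357° + 360° = 231.414°.
Rainbow angle = D_min − 180° = 51.414°.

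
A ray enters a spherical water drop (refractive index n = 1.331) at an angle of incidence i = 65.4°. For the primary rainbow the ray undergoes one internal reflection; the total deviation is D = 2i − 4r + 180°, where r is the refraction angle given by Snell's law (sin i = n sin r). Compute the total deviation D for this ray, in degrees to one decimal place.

sin r = sin 65.4° / 1.331 = 0.9092/1.331 = 0.6831; r = 43.09°.
D = 2·65.4° − 4·43.09° + 180° = 130.80° − 172.35° + 180° = 138.45°.

138.4°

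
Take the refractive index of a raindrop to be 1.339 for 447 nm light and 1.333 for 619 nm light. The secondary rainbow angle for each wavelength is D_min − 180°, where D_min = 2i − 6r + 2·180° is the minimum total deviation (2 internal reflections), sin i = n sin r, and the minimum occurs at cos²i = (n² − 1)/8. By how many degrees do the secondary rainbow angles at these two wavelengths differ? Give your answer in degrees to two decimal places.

1.56°

At 447 nm (n = 1.339): cos²i = 0.09912 → i = 71.650°, r = 45.141°, D_min = 232.451°, rainbow angle = 52.451°.
At 619 nm (n = 1.333): cos²i = 0.09711 → i = 71.843°, r = 45.466°, D_min = 230.891°, rainbow angle = 50.891°.
Angular width = |52.451° − 50.891°| = 1.560°.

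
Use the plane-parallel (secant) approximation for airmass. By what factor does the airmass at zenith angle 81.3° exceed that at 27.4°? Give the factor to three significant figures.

X(81.3°)/X(27.4°) = sec 81.3° / sec 27.4° = cos 27.4° / cos 81.3° = 0.8878/0.1513 = 5.8694.

5.87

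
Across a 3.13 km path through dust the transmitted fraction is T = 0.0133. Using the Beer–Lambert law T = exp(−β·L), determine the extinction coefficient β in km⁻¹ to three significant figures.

1.38 km⁻¹

Beer–Lambert: T = exp(−βL) ⇒ β = −ln(T)/L = −ln(0.0133)/3.13 = 4.3200/3.13 = 1.38 km⁻¹.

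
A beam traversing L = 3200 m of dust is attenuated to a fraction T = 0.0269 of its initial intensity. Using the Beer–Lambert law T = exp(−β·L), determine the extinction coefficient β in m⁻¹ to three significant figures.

Beer–Lambert: T = exp(−βL) ⇒ β = −ln(T)/L = −ln(0.0269)/3200 = 3.6156/3200 = 0.00113 m⁻¹.

0.00113 m⁻¹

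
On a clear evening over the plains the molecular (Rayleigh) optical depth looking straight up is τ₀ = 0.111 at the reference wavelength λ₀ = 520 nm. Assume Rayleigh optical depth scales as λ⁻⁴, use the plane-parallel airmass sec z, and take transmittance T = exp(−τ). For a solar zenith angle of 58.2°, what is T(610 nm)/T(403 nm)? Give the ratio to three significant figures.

1.60

Airmass: sec 58.2° = 1.8977.
τ(610 nm) = 0.111 × (520/610)⁴ × 1.8977 = 0.111 × 0.5281 × 1.8977 = 0.1112.
τ(403 nm) = 0.111 × (520/403)⁴ × 1.8977 = 0.111 × 2.7720 × 1.8977 = 0.5839.
T(610)/T(403) = exp(τ_B − τ_A) = exp(0.4727) = 1.6043.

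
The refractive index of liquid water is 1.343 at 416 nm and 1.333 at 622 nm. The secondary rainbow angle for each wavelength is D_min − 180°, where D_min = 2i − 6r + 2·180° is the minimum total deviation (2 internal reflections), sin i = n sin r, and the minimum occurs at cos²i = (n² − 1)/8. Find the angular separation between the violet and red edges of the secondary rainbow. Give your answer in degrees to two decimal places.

2.59°

At 416 nm (n = 1.343): cos²i = 0.10046 → i = 71.522°, r = 44.928°, D_min = 233.478°, rainbow angle = 53.478°.
At 622 nm (n = 1.333): cos²i = 0.09711 → i = 71.843°, r = 45.466°, D_min = 230.891°, rainbow angle = 50.891°.
Angular width = |53.478° − 50.891°| = 2.587°.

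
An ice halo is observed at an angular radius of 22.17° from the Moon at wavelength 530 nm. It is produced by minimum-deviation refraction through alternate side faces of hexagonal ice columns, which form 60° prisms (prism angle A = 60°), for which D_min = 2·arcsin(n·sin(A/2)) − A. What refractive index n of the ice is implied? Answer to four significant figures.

1.314

Rearranging: n = sin((D_min + A)/2) / sin(A/2).
(D_min + A)/2 = (22.17° + 60°)/2 = 41.085°.
n = sin 41.085° / sin 30° = 0.6572 / 0.5000 = 1.3144.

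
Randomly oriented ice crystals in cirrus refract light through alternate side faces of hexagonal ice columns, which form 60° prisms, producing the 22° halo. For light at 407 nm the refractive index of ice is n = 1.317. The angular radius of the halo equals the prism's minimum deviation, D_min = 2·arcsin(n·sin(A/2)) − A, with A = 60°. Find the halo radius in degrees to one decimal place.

n·sin(A/2) = 1.317 × sin 30° = 1.317 × 0.5000 = 0.6585.
D_min = 2·arcsin(0.6585) − 60° = 2 × 41.186° − 60° = 22.371°.

22.4°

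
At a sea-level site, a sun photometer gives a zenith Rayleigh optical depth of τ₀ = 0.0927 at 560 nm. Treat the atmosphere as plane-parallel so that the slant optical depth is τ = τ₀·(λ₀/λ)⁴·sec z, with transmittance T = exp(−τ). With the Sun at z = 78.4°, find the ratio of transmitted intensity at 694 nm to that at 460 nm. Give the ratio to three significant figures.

2.26

Airmass: sec 78.4° = 4.9732.
τ(694 nm) = 0.0927 × (560/694)⁴ × 4.9732 = 0.0927 × 0.4239 × 4.9732 = 0.1954.
τ(460 nm) = 0.0927 × (560/460)⁴ × 4.9732 = 0.0927 × 2.1964 × 4.9732 = 1.0126.
T(694)/T(460) = exp(τ_B − τ_A) = exp(0.8171) = 2.2640.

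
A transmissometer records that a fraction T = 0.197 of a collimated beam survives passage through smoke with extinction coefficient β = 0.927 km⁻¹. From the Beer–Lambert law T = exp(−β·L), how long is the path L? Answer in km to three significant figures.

Beer–Lambert: T = exp(−βL) ⇒ L = −ln(T)/β = −ln(0.197)/0.927 = 1.6246/0.927 = 1.752 km.

1.75 km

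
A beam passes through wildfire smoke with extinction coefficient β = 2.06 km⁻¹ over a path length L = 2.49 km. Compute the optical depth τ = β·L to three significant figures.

5.13

τ = β·L = 2.06 × 2.49 = 5.1294.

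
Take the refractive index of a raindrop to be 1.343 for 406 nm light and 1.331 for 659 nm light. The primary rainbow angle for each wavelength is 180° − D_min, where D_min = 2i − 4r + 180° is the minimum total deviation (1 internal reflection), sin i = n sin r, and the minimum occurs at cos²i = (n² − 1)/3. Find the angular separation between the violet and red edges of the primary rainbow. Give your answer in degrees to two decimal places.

1.72°

At 406 nm (n = 1.343): cos²i = 0.26788 → i = 58.830°, r = 39.577°, D_min = 139.354°, rainbow angle = 40.646°.
At 659 nm (n = 1.331): cos²i = 0.25719 → i = 59.527°, r = 40.356°, D_min = 137.630°, rainbow angle = 42.370°.
Angular width = |40.646° − 42.370°| = 1.724°.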